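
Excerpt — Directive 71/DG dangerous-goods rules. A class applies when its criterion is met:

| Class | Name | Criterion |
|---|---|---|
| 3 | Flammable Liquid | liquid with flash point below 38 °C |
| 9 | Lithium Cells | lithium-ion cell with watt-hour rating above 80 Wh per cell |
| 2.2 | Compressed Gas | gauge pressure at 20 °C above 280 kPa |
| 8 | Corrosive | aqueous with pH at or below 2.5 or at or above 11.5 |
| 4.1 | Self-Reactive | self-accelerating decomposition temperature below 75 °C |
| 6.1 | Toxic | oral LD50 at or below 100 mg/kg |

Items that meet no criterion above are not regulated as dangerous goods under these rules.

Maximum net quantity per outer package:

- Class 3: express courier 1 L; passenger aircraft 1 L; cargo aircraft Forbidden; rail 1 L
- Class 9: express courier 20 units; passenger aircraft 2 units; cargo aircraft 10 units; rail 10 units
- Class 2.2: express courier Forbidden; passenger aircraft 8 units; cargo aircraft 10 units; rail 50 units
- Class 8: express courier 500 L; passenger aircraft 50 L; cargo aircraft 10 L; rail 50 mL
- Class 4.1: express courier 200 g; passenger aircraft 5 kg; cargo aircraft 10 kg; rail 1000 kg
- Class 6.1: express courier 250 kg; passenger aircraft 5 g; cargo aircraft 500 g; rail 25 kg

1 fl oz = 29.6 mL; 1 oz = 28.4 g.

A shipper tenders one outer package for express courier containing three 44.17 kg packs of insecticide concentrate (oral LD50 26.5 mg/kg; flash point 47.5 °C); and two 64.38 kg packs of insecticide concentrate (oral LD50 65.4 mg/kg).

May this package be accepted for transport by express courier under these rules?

Oral LD50 26.5 mg/kg meets the Class 6.1 criterion (Toxic), so the insecticide concentrate is Class 6.1.
Insecticide concentrate: oral LD50 65.4 mg/kg ≤ 100 mg/kg → Class 6.1 (Toxic).
Class 6.1 net quantity: (three 44.17 kg packs = 132.51 kg) + (two 64.38 kg packs = 128.76 kg) = 261.27 kg.
That exceeds the Class 6.1 express courier limit of 250 kg.

No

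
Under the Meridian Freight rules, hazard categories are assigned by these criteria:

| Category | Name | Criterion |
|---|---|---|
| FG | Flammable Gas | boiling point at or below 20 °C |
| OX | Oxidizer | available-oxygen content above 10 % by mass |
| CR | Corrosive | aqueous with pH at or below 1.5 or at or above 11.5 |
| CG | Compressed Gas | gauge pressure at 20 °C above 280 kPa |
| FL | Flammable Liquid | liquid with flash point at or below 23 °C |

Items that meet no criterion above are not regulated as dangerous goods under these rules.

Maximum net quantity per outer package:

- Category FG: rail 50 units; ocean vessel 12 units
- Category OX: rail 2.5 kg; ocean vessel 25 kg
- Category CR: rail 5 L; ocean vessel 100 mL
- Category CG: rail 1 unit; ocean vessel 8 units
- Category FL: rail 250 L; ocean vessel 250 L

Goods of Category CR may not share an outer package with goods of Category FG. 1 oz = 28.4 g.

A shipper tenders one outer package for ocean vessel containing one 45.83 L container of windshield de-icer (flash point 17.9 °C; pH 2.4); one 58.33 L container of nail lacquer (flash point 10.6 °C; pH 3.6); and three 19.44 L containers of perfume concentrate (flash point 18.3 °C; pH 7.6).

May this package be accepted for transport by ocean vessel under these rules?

The windshield de-icer has flash point 17.9 °C, which is ≤ 23 °C, so it is Category FL (Flammable Liquid).
The nail lacquer has flash point 10.6 °C, which is ≤ 23 °C, so it is Category FL (Flammable Liquid).
With flash point 18.3 °C (≤ 23 °C), the perfume concentrate falls in Category FL.
Total Category FL: 45.83 L + 58.33 L + (three 19.44 L containers = 58.32 L) = 162.48 L.
162.48 L ≤ 250 L (ocean vessel limit, Category FL) — within limit.

Yes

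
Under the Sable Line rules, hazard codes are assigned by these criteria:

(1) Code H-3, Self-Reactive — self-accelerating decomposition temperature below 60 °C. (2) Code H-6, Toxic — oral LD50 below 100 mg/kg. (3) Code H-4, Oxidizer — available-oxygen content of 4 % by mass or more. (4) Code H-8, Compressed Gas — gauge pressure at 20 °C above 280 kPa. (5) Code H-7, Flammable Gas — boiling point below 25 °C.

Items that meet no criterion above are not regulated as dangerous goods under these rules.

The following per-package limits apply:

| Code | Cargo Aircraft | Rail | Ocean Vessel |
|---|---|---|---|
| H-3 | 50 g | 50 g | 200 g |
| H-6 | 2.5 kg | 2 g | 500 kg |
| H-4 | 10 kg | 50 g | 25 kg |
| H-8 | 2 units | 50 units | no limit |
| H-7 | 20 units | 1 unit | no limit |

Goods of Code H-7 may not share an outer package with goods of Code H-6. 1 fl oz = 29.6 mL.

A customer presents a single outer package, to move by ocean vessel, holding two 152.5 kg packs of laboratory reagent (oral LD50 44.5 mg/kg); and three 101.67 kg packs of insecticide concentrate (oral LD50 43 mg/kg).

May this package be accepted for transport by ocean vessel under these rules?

No

Oral LD50 44.5 mg/kg meets the Code H-6 criterion (Toxic), so the laboratory reagent is Code H-6.
Oral LD50 43 mg/kg meets the Code H-6 criterion (Toxic), so the insecticide concentrate is Code H-6.
Code H-6 net quantity: (two 152.5 kg packs = 305 kg) + (three 101.67 kg packs = 305.01 kg) = 610.01 kg.
610.01 kg exceeds the ocean vessel limit of 500 kg for Code H-6.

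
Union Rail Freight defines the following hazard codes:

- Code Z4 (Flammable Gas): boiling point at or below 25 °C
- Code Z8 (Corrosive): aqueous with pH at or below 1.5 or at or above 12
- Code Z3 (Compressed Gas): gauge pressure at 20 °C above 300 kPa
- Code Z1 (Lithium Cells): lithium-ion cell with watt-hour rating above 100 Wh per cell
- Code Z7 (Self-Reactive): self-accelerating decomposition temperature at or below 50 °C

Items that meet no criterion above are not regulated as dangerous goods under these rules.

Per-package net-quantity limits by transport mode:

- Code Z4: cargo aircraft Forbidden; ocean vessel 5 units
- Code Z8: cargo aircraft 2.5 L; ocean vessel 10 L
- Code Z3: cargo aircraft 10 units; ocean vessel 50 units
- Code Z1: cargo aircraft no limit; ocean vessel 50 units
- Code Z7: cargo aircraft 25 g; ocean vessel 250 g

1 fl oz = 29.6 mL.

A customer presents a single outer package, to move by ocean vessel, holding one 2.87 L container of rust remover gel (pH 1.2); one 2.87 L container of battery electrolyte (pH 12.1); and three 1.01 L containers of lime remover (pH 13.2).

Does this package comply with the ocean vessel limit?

Yes

pH 1.2 meets the Code Z8 criterion (Corrosive), so the rust remover gel is Code Z8.
pH 12.1 meets the Code Z8 criterion (Corrosive), so the battery electrolyte is Code Z8.
With pH 13.2 (≥ 12), the lime remover falls in Code Z8.
Code Z8 net quantity: 2.87 L + 2.87 L + (three 1.01 L containers = 3.03 L) = 8.77 L.
8.77 L ≤ 10 L (ocean vessel limit, Code Z8) — within limit.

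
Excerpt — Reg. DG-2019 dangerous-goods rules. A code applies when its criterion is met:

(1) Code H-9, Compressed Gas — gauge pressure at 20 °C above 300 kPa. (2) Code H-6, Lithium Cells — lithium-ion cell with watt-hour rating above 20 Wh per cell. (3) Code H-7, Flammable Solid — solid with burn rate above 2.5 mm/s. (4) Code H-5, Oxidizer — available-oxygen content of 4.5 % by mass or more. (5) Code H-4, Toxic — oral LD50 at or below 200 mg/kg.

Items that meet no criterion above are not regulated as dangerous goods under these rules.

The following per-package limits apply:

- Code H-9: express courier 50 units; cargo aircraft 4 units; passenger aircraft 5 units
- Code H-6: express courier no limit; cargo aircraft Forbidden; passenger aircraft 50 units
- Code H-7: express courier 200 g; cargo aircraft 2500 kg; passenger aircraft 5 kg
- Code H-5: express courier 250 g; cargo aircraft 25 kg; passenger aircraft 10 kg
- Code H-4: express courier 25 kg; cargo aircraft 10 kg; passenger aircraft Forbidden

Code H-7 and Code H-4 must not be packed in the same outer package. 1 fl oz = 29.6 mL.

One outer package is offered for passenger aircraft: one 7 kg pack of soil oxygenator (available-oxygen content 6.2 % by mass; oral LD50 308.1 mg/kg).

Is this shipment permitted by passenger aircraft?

With available-oxygen content 6.2 % by mass (≥ 4.5 % by mass), the soil oxygenator falls in Code H-5.
Code H-5 quantity: 7 kg.
7 kg is within the passenger aircraft limit of 10 kg for Code H-5.

Yes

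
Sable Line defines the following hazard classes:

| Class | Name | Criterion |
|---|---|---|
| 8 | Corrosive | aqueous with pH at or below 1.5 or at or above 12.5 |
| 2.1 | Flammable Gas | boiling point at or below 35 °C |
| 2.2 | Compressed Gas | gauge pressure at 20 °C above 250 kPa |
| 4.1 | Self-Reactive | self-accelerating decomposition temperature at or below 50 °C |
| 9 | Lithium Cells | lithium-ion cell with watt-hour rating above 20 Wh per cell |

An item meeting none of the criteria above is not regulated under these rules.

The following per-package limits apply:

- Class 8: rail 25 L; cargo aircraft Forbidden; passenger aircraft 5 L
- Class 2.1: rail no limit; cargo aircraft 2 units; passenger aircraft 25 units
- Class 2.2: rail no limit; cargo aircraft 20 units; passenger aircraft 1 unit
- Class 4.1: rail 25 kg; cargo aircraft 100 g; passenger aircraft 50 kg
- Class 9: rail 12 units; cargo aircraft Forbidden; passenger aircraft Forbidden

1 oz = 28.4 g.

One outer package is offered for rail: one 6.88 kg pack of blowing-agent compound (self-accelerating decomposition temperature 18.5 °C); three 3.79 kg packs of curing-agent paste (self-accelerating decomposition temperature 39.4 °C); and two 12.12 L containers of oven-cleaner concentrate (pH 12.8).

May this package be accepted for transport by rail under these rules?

Yes

The blowing-agent compound has self-accelerating decomposition temperature 18.5 °C, which is ≤ 50 °C, so it is Class 4.1 (Self-Reactive).
The curing-agent paste has self-accelerating decomposition temperature 39.4 °C, which is ≤ 50 °C, so it is Class 4.1 (Self-Reactive).
pH 12.8 meets the Class 8 criterion (Corrosive), so the oven-cleaner concentrate is Class 8.
Total Class 4.1: 6.88 kg + (three 3.79 kg packs = 11.37 kg) = 18.25 kg.
18.25 kg ≤ 25 kg (rail limit, Class 4.1) — within limit.
Class 8 quantity: two 12.12 L containers = 24.24 L.
That is within the Class 8 rail limit of 25 L.
Every hazard class is within its rail limit and no segregation rule is violated.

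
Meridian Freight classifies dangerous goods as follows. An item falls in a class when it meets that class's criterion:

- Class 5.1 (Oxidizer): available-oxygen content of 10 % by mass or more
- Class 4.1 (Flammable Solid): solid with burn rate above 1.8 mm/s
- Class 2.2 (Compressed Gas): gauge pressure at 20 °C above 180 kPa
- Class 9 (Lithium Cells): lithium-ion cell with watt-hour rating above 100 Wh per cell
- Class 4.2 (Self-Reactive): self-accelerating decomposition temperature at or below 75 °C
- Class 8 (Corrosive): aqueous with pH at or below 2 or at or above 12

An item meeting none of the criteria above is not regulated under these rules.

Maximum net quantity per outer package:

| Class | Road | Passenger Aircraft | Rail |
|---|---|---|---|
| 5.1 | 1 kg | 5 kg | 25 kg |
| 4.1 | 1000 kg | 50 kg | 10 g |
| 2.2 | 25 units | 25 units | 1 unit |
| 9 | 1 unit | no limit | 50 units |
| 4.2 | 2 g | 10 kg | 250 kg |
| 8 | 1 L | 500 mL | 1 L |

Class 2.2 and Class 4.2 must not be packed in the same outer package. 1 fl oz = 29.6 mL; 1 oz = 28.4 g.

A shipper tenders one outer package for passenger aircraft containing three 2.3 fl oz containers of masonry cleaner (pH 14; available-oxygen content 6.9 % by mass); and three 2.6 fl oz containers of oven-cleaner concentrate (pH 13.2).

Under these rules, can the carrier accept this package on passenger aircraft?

Yes

Masonry cleaner: pH 14 ≥ 12 → Class 8 (Corrosive).
With pH 13.2 (≥ 12), the oven-cleaner concentrate falls in Class 8.
Total Class 8: (three 2.3 fl oz containers = 204.24 mL) + (three 2.6 fl oz containers = 230.88 mL) = 435.12 mL.
435.12 mL is within the passenger aircraft limit of 500 mL for Class 8.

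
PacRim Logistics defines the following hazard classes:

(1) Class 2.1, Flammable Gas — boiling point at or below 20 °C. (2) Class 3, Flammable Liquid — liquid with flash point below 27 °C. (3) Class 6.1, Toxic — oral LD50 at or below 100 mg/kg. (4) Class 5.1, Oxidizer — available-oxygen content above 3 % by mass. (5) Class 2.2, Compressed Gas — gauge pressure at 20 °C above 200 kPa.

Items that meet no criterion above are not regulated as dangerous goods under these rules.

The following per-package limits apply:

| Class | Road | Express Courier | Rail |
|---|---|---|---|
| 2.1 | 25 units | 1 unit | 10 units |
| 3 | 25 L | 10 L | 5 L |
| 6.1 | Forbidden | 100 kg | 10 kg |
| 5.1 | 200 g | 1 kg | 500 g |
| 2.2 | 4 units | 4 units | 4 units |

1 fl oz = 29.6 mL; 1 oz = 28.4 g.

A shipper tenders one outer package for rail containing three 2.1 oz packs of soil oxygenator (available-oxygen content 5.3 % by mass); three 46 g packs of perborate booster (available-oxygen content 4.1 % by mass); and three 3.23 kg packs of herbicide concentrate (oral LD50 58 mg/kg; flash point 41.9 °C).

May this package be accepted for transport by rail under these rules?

The soil oxygenator has available-oxygen content 5.3 % by mass, which is > 3 % by mass, so it is Class 5.1 (Oxidizer).
Available-oxygen content 4.1 % by mass meets the Class 5.1 criterion (Oxidizer), so the perborate booster is Class 5.1.
Oral LD50 58 mg/kg meets the Class 6.1 criterion (Toxic), so the herbicide concentrate is Class 6.1.
Class 5.1 net quantity: (three 2.1 oz packs = 178.92 g) + (three 46 g packs = 138 g) = 316.92 g.
That is within the Class 5.1 rail limit of 500 g.
Class 6.1 quantity: three 3.23 kg packs = 9.69 kg.
That is within the Class 6.1 rail limit of 10 kg.
Every hazard class is within its rail limit and no segregation rule is violated.

Yes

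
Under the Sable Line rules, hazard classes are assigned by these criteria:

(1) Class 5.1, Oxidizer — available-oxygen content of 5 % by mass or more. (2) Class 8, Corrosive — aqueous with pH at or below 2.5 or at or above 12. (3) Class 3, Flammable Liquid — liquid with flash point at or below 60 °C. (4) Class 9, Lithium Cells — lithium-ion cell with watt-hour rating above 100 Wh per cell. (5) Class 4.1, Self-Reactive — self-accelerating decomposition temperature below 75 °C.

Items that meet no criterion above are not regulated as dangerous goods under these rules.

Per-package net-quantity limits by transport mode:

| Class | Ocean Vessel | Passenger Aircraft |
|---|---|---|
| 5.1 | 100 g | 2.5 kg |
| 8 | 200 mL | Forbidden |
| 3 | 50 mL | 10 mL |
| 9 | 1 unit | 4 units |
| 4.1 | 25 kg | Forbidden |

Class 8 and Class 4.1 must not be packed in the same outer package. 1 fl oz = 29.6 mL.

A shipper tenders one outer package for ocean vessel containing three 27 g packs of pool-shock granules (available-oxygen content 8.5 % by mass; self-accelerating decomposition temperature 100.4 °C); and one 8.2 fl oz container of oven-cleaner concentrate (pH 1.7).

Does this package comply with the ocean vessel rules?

The pool-shock granules have available-oxygen content 8.5 % by mass, which is ≥ 5 % by mass, so they are Class 5.1 (Oxidizer).
With pH 1.7 (≤ 2.5), the oven-cleaner concentrate falls in Class 8.
Class 5.1 quantity: three 27 g packs = 81 g.
81 g ≤ 100 g (ocean vessel limit, Class 5.1) — within limit.
Class 8 quantity: one 8.2 fl oz container = 242.72 mL.
That exceeds the Class 8 ocean vessel limit of 200 mL.
The segregation rule (Class 8 with Class 4.1) does not apply to Class 5.1 with Class 8.

No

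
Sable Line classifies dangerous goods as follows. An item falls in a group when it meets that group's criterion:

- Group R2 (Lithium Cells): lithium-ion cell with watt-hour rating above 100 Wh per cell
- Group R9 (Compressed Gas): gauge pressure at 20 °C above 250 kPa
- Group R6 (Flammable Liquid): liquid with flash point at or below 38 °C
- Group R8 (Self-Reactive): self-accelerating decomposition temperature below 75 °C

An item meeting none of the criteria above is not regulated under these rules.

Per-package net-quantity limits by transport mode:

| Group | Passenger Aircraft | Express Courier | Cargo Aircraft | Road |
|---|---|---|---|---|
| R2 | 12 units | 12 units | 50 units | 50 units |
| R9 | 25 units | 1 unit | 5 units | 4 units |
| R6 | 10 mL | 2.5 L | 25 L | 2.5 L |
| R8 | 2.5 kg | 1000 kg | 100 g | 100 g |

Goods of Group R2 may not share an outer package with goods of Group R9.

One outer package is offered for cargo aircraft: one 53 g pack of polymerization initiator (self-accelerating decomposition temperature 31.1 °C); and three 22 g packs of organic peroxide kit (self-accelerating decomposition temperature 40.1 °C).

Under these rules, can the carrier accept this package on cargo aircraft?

With self-accelerating decomposition temperature 31.1 °C (< 75 °C), the polymerization initiator falls in Group R8.
Organic peroxide kit: self-accelerating decomposition temperature 40.1 °C < 75 °C → Group R8 (Self-Reactive).
Total Group R8: 53 g + (three 22 g packs = 66 g) = 119 g.
That exceeds the Group R8 cargo aircraft limit of 100 g.

No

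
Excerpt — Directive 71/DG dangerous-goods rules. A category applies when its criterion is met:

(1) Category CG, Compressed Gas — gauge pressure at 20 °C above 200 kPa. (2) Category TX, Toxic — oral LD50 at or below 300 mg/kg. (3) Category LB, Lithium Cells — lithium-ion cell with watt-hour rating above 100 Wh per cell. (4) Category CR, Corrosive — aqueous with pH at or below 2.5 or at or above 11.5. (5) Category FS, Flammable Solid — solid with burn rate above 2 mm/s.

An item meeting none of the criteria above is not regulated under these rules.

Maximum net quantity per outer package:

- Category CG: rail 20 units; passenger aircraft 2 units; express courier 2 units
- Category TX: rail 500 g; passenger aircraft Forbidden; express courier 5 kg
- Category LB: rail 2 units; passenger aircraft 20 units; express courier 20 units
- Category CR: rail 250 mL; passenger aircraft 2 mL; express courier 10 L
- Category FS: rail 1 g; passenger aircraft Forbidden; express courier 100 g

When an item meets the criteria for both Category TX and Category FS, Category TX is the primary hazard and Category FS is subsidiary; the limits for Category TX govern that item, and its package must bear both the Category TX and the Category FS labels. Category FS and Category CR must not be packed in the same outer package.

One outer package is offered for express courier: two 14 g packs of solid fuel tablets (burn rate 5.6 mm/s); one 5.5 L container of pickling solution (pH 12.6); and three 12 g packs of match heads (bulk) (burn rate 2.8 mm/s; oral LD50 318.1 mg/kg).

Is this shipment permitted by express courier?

No

With burn rate 5.6 mm/s (> 2 mm/s), the solid fuel tablets fall in Category FS.
The pickling solution has pH 12.6, which is ≥ 11.5, so it is Category CR (Corrosive).
With burn rate 2.8 mm/s (> 2 mm/s), the match heads (bulk) fall in Category FS.
Category FS net quantity: (two 14 g packs = 28 g) + (three 12 g packs = 36 g) = 64 g.
64 g is within the express courier limit of 100 g for Category FS.
Category CR quantity: 5.5 L.
5.5 L ≤ 10 L (express courier limit, Category CR) — within limit.
Category FS and Category CR may not share an outer package.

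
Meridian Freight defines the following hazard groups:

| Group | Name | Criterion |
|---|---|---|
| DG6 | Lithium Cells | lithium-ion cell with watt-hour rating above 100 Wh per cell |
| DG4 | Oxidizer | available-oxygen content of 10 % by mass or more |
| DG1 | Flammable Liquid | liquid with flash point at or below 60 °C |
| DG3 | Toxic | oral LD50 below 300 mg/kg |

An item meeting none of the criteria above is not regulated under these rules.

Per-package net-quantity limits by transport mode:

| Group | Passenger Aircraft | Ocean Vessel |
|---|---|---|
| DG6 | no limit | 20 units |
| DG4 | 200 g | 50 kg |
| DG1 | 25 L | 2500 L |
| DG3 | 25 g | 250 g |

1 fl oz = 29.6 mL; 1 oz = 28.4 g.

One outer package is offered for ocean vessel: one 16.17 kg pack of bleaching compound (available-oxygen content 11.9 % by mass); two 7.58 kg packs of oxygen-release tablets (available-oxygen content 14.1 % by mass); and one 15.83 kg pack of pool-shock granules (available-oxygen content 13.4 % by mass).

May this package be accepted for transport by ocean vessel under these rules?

Yes

Available-oxygen content 11.9 % by mass meets the Group DG4 criterion (Oxidizer), so the bleaching compound is Group DG4.
Available-oxygen content 14.1 % by mass meets the Group DG4 criterion (Oxidizer), so the oxygen-release tablets are Group DG4.
Available-oxygen content 13.4 % by mass meets the Group DG4 criterion (Oxidizer), so the pool-shock granules are Group DG4.
Group DG4 net quantity: 16.17 kg + (two 7.58 kg packs = 15.16 kg) + 15.83 kg = 47.16 kg.
47.16 kg ≤ 50 kg (ocean vessel limit, Group DG4) — within limit.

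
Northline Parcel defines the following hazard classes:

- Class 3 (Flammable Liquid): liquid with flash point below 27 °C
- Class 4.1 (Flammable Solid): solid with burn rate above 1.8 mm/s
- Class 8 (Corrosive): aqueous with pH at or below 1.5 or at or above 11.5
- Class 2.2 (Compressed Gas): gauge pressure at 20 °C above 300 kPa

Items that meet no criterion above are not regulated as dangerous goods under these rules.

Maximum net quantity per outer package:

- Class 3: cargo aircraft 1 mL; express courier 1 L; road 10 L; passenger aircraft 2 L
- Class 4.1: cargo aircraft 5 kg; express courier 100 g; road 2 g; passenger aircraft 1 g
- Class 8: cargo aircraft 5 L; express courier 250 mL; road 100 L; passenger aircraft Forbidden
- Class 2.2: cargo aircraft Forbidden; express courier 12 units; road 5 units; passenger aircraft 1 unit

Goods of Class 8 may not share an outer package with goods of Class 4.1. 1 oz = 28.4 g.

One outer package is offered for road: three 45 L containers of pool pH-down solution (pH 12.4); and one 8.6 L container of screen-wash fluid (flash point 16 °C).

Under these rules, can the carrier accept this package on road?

No

Pool pH-down solution: pH 12.4 ≥ 11.5 → Class 8 (Corrosive).
The screen-wash fluid has flash point 16 °C, which is < 27 °C, so it is Class 3 (Flammable Liquid).
Class 8 quantity: three 45 L containers = 135 L.
That exceeds the Class 8 road limit of 100 L.
Class 3 quantity: 8.6 L.
That is within the Class 3 road limit of 10 L.
The segregation rule (Class 8 with Class 4.1) does not apply to Class 8 with Class 3.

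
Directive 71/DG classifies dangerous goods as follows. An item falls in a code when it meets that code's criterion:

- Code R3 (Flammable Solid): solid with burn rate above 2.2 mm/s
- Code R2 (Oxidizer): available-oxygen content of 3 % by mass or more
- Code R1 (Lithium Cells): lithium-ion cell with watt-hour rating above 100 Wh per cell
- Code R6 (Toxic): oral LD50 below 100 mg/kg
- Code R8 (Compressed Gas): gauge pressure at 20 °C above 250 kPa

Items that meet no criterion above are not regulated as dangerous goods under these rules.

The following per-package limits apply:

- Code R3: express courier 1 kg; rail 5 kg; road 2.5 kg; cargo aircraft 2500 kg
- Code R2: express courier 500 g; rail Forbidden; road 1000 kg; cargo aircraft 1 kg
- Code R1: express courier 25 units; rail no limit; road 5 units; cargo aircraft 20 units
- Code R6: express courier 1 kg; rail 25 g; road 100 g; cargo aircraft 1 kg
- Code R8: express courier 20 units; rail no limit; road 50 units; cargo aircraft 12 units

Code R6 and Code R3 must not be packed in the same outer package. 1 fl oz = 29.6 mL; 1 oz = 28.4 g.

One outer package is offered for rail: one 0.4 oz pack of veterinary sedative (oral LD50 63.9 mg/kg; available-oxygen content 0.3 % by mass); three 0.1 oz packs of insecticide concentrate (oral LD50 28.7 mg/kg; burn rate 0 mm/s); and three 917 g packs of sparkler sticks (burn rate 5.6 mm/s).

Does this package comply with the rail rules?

No

With oral LD50 63.9 mg/kg (< 100 mg/kg), the veterinary sedative falls in Code R6.
Oral LD50 28.7 mg/kg meets the Code R6 criterion (Toxic), so the insecticide concentrate is Code R6.
Burn rate 5.6 mm/s meets the Code R3 criterion (Flammable Solid), so the sparkler sticks are Code R3.
Total Code R6: (one 0.4 oz pack = 11.36 g) + (three 0.1 oz packs = 8.52 g) = 19.88 g.
That is within the Code R6 rail limit of 25 g.
Code R3 quantity: three 917 g packs = 2.751 kg.
2.751 kg ≤ 5 kg (rail limit, Code R3) — within limit.
Code R6 and Code R3 may not share an outer package.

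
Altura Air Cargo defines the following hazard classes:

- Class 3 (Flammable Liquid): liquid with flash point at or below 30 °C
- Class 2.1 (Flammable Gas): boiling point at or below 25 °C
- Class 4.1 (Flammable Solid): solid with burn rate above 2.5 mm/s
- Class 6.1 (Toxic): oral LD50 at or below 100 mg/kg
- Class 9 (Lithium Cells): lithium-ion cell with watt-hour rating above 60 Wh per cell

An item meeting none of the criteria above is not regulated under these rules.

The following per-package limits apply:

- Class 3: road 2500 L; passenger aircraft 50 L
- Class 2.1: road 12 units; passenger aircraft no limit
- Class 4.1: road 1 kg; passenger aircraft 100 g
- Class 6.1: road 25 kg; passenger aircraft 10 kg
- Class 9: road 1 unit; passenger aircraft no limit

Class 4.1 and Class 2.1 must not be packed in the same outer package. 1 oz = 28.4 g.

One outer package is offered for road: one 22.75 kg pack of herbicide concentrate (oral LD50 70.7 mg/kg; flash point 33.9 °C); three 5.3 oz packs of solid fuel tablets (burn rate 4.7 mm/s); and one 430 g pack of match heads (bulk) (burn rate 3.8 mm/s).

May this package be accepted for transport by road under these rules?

Herbicide concentrate: oral LD50 70.7 mg/kg ≤ 100 mg/kg → Class 6.1 (Toxic).
With burn rate 4.7 mm/s (> 2.5 mm/s), the solid fuel tablets fall in Class 4.1.
With burn rate 3.8 mm/s (> 2.5 mm/s), the match heads (bulk) fall in Class 4.1.
Total Class 4.1: (three 5.3 oz packs = 451.56 g) + 430 g = 881.56 g.
881.56 g is within the road limit of 1 kg for Class 4.1.
Class 6.1 quantity: 22.75 kg.
22.75 kg is within the road limit of 25 kg for Class 6.1.
The segregation rule (Class 4.1 with Class 2.1) does not apply to Class 4.1 with Class 6.1.
Every hazard class is within its road limit and no segregation rule is violated.

Yes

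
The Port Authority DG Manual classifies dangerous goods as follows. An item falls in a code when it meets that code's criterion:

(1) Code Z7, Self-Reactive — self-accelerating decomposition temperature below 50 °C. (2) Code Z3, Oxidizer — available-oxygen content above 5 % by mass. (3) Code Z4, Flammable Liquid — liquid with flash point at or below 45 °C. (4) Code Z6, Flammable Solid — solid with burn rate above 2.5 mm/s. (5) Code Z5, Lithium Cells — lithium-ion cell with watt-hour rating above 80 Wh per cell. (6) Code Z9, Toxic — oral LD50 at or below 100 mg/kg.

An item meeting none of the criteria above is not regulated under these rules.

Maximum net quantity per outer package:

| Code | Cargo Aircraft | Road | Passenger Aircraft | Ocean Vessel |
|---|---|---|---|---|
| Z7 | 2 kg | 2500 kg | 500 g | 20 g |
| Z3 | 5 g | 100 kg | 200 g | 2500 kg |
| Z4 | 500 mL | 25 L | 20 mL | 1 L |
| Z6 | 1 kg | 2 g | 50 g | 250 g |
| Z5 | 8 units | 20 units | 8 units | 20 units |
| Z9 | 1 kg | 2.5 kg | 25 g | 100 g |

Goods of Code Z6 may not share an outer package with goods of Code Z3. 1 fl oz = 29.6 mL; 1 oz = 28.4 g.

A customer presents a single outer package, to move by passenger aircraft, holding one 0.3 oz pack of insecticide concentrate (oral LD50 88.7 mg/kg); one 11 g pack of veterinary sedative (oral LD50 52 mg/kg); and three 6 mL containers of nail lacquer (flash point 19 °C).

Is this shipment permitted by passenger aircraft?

Yes

Oral LD50 88.7 mg/kg meets the Code Z9 criterion (Toxic), so the insecticide concentrate is Code Z9.
With oral LD50 52 mg/kg (≤ 100 mg/kg), the veterinary sedative falls in Code Z9.
With flash point 19 °C (≤ 45 °C), the nail lacquer falls in Code Z4.
Code Z4 quantity: three 6 mL containers = 18 mL.
18 mL is within the passenger aircraft limit of 20 mL for Code Z4.
Total Code Z9: (one 0.3 oz pack = 8.52 g) + 11 g = 19.52 g.
19.52 g is within the passenger aircraft limit of 25 g for Code Z9.
The segregation rule (Code Z6 with Code Z3) does not apply to Code Z4 with Code Z9.
Every hazard code is within its passenger aircraft limit and no segregation rule is violated.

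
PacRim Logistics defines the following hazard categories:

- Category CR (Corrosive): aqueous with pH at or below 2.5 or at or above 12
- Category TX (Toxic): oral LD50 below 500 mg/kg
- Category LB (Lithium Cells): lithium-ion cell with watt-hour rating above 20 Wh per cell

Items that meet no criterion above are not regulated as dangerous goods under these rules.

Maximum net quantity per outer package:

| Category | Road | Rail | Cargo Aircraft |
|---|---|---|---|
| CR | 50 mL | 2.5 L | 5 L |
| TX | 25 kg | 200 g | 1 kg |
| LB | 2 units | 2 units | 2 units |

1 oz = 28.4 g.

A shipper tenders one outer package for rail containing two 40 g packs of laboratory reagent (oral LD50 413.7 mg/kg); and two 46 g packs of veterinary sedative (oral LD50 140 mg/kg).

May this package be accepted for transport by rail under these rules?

Yes

The laboratory reagent has oral LD50 413.7 mg/kg, which is < 500 mg/kg, so it is Category TX (Toxic).
The veterinary sedative has oral LD50 140 mg/kg, which is < 500 mg/kg, so it is Category TX (Toxic).
Total Category TX: (two 40 g packs = 80 g) + (two 46 g packs = 92 g) = 172 g.
172 g is within the rail limit of 200 g for Category TX.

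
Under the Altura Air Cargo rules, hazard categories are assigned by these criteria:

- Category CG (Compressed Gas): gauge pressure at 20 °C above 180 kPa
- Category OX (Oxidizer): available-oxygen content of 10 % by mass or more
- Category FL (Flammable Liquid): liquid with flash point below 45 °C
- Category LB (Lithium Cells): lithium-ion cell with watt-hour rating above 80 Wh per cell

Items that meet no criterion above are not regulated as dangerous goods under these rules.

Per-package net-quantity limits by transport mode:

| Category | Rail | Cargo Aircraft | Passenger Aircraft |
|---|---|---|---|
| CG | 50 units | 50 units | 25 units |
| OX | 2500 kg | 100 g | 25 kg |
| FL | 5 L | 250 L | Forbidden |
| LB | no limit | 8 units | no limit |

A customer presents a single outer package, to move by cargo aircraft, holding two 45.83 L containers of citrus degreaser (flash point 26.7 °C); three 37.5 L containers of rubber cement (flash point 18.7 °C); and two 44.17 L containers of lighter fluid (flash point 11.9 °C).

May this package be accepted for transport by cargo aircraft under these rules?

Citrus degreaser: flash point 26.7 °C < 45 °C → Category FL (Flammable Liquid).
The rubber cement has flash point 18.7 °C, which is < 45 °C, so it is Category FL (Flammable Liquid).
Flash point 11.9 °C meets the Category FL criterion (Flammable Liquid), so the lighter fluid is Category FL.
Total Category FL: (two 45.83 L containers = 91.66 L) + (three 37.5 L containers = 112.5 L) + (two 44.17 L containers = 88.34 L) = 292.5 L.
That exceeds the Category FL cargo aircraft limit of 250 L.

No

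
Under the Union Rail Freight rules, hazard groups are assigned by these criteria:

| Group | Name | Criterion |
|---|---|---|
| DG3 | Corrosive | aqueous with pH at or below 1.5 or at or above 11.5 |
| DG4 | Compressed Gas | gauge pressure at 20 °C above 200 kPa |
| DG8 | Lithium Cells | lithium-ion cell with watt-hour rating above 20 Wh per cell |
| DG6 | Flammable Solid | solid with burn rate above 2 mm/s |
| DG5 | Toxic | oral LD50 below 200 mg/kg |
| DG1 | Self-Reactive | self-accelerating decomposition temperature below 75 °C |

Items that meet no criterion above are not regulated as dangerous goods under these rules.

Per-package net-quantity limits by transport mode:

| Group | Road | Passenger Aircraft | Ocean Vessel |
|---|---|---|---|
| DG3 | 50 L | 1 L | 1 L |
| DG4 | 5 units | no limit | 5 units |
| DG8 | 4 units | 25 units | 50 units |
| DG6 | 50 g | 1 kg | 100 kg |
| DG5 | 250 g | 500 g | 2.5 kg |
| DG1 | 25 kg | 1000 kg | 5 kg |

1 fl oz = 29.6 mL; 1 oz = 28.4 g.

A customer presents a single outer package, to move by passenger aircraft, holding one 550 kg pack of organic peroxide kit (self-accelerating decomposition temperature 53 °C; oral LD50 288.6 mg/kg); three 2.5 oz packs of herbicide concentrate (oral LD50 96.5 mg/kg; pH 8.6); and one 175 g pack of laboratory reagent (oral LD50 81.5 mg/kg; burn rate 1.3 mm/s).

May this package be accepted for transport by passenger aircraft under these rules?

The organic peroxide kit has self-accelerating decomposition temperature 53 °C, which is < 75 °C, so it is Group DG1 (Self-Reactive).
Oral LD50 96.5 mg/kg meets the Group DG5 criterion (Toxic), so the herbicide concentrate is Group DG5.
Laboratory reagent: oral LD50 81.5 mg/kg < 200 mg/kg → Group DG5 (Toxic).
Total Group DG5: (three 2.5 oz packs = 213 g) + 175 g = 388 g.
388 g is within the passenger aircraft limit of 500 g for Group DG5.
Group DG1 quantity: 550 kg.
That is within the Group DG1 passenger aircraft limit of 1000 kg.
Every hazard group is within its passenger aircraft limit and no segregation rule is violated.

Yes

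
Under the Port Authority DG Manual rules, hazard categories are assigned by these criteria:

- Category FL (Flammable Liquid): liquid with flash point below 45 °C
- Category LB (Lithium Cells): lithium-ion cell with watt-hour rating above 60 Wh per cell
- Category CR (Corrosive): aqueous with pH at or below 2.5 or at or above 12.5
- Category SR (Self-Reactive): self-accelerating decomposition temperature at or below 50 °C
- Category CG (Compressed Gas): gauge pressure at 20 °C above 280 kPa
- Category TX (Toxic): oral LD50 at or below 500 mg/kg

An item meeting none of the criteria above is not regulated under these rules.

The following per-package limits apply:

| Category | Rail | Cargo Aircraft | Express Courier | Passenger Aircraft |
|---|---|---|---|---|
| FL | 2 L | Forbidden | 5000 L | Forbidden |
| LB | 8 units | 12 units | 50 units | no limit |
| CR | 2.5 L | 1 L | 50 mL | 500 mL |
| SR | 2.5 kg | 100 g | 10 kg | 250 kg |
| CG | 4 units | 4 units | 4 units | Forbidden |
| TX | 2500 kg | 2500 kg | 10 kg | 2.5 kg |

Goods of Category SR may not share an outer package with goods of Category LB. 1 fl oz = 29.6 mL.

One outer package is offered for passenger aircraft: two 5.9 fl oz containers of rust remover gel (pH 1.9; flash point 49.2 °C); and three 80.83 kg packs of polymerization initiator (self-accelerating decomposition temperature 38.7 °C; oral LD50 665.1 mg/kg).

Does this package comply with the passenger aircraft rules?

pH 1.9 meets the Category CR criterion (Corrosive), so the rust remover gel is Category CR.
Self-accelerating decomposition temperature 38.7 °C meets the Category SR criterion (Self-Reactive), so the polymerization initiator is Category SR.
Category SR quantity: three 80.83 kg packs = 242.49 kg.
242.49 kg is within the passenger aircraft limit of 250 kg for Category SR.
Category CR quantity: two 5.9 fl oz containers = 349.28 mL.
349.28 mL is within the passenger aircraft limit of 500 mL for Category CR.
The segregation rule (Category SR with Category LB) does not apply to Category SR with Category CR.
Every hazard category is within its passenger aircraft limit and no segregation rule is violated.

Yes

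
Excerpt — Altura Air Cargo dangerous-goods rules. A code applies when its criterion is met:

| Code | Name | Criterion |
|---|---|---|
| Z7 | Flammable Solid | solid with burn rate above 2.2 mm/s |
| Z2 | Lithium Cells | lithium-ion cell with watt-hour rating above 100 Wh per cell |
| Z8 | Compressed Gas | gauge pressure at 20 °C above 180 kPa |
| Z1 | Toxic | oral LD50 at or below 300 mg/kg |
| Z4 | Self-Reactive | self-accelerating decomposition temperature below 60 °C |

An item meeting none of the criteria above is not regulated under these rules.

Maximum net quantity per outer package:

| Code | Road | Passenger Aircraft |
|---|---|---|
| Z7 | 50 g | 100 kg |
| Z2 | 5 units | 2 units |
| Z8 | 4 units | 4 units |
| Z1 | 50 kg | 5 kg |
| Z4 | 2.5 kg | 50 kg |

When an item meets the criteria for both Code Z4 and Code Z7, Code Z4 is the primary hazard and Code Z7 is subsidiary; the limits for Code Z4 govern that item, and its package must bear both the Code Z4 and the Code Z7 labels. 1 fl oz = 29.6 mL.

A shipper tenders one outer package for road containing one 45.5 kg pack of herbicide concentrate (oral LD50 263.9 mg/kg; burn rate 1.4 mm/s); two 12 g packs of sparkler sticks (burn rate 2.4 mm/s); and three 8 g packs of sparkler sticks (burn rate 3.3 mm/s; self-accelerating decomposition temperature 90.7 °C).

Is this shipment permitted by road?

With oral LD50 263.9 mg/kg (≤ 300 mg/kg), the herbicide concentrate falls in Code Z1.
With burn rate 2.4 mm/s (> 2.2 mm/s), the sparkler sticks fall in Code Z7.
Burn rate 3.3 mm/s meets the Code Z7 criterion (Flammable Solid), so the sparkler sticks are Code Z7.
Code Z7 net quantity: (two 12 g packs = 24 g) + (three 8 g packs = 24 g) = 48 g.
48 g ≤ 50 g (road limit, Code Z7) — within limit.
Code Z1 quantity: 45.5 kg.
45.5 kg is within the road limit of 50 kg for Code Z1.
Every hazard code is within its road limit and no segregation rule is violated.

Yes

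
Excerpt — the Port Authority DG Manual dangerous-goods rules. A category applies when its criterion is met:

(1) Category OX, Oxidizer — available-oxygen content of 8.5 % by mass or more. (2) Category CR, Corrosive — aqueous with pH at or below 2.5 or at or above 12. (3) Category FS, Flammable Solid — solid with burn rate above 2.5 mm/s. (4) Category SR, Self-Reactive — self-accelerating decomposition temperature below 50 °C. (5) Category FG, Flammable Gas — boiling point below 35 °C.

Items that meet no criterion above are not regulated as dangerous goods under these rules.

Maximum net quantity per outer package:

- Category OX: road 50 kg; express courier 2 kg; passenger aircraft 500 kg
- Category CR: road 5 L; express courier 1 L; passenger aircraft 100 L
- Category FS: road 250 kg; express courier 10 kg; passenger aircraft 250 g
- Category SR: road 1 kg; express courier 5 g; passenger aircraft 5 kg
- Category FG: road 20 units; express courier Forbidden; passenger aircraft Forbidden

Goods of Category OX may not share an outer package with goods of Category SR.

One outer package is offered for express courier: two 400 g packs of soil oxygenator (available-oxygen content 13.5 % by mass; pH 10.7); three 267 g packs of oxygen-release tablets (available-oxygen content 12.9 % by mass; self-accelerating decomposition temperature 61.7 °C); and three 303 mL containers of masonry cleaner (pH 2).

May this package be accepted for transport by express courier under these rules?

Available-oxygen content 13.5 % by mass meets the Category OX criterion (Oxidizer), so the soil oxygenator is Category OX.
With available-oxygen content 12.9 % by mass (≥ 8.5 % by mass), the oxygen-release tablets fall in Category OX.
pH 2 meets the Category CR criterion (Corrosive), so the masonry cleaner is Category CR.
Total Category OX: (two 400 g packs = 800 g) + (three 267 g packs = 801 g) = 1.601 kg.
That is within the Category OX express courier limit of 2 kg.
Category CR quantity: three 303 mL containers = 909 mL.
That is within the Category CR express courier limit of 1 L.
The segregation rule (Category OX with Category SR) does not apply to Category OX with Category CR.
Every hazard category is within its express courier limit and no segregation rule is violated.

Yes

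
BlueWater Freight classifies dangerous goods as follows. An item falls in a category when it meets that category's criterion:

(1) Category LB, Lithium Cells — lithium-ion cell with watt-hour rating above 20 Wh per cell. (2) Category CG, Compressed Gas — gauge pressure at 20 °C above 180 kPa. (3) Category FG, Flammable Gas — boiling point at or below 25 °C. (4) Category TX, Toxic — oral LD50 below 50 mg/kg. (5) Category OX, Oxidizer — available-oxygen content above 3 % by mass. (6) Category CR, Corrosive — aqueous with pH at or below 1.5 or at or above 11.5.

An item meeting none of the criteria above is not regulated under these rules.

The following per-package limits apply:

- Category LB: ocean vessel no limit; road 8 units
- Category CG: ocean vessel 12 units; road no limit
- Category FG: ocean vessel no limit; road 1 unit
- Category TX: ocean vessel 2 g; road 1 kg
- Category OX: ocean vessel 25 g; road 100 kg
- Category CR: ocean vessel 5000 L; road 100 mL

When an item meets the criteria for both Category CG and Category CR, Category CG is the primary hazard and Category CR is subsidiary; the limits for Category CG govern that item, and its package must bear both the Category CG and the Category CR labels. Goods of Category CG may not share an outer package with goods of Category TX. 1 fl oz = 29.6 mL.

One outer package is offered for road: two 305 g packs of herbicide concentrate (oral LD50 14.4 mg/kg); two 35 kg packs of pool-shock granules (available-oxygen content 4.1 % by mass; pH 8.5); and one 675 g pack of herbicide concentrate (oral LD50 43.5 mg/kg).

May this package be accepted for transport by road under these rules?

No

The herbicide concentrate has oral LD50 14.4 mg/kg, which is < 50 mg/kg, so it is Category TX (Toxic).
Available-oxygen content 4.1 % by mass meets the Category OX criterion (Oxidizer), so the pool-shock granules are Category OX.
With oral LD50 43.5 mg/kg (< 50 mg/kg), the herbicide concentrate falls in Category TX.
Category TX net quantity: (two 305 g packs = 610 g) + 675 g = 1.285 kg.
1.285 kg > 1 kg (road limit, Category TX) — over the limit.
Category OX quantity: two 35 kg packs = 70 kg.
70 kg is within the road limit of 100 kg for Category OX.
The segregation rule (Category CG with Category TX) does not apply to Category TX with Category OX.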